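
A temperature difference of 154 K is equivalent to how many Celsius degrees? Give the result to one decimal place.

154.0°C

Kelvin and Celsius degrees are the same size, so the interval is unchanged: 154.0.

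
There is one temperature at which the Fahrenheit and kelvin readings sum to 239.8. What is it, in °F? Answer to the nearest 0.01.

Let F be the Fahrenheit reading. The kelvin reading is K = 5/9·F + 255.372.
Require F + K = 239.8: (14/9)·F + 255.372 = 239.8.
F = (239.8 - 255.372) / (14/9) = -10.01.

-10.01°F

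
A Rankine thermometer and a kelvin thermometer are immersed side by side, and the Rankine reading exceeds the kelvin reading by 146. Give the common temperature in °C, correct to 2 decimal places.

-90.65°C

Let x be the Rankine reading; then the kelvin reading is 5/9·x.
(5/9·x) - x = -146  ⇒  (-4/9)·x = -146  ⇒  x = 328.5000°R.
In Celsius: (328.5 - 491.67) × 5/9 = -90.65°C.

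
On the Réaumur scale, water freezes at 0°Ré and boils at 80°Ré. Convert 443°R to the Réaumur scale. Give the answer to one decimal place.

First in Celsius: (443 - 491.67) × 5/9 = -27.0389°C.
Linearly onto the Réaumur scale: 0 + (-27.0389 / 100) × (80 - 0) = -21.6°Ré.

-21.6°Ré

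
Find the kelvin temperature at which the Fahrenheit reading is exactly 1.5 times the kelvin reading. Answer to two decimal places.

Let K be the kelvin reading. The Fahrenheit reading is F = 1.8·K - 459.67.
Require F = 1.5·K: 1.8·K - 459.67 = 1.5·K.
(0.3)·K = 459.67  ⇒  K = 1532.23.

1532.23 K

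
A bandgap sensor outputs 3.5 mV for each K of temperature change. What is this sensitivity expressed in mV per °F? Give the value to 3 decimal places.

Since only a temperature interval is involved, the additive offset between the scales drops out.
A change of 1°F is a change of 5/9 K, so per °F the value is 3.5 × 5/9 = 1.944.

1.944 mV per °F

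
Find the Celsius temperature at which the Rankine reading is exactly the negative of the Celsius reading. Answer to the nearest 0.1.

Let C be the Celsius reading. The Rankine reading is R = 1.8·C + 491.67.
Require R = -1·C: 1.8·C + 491.67 = -1·C.
(2.8)·C = -491.67  ⇒  C = -175.6.

-175.6°C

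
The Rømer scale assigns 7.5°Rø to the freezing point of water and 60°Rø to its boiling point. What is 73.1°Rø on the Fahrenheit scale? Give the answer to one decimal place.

Linear interpolation between the fixed points: C = (73.1 - 7.5) × 100 / (60 - 7.5) = 124.9524°C.
Then 124.9524 × 1.8 + 32 = 256.9°F.

256.9°F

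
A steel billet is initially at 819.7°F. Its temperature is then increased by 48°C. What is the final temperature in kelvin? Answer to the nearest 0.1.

Initial temperature in Celsius: (819.7 - 32) × 5/9 = 437.6111°C.
Final Celsius temperature: 437.6111 + 48.0000 = 485.6111°C.
In kelvin: 485.6111 + 273.15 = 758.8 K.

758.8 K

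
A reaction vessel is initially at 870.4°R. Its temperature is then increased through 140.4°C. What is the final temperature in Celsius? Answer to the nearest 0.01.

Initial temperature in Celsius: (870.4 - 491.67) × 5/9 = 210.4056°C.
Final Celsius temperature: 210.4056 + 140.4000 = 350.8056°C.

350.81°C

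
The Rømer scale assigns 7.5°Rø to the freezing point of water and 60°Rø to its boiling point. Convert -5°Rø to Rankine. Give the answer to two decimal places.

Linear interpolation between the fixed points: C = (-5 - 7.5) × 100 / (60 - 7.5) = -23.8095°C.
Then -23.8095 × 1.8 + 491.67 = 448.81°R.

448.81°R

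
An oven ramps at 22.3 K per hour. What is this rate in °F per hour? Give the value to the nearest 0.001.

Since only a temperature interval is involved, the additive offset between the scales drops out.
A change of 1 K is a change of 1.8°F, so 22.3 × 1.8 = 40.140.

40.140 °F/hour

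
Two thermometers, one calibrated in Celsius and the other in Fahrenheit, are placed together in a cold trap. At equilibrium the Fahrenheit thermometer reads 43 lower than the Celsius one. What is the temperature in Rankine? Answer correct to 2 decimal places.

322.92°R

Let x be the Celsius reading; then the Fahrenheit reading is 1.8·x + 32.
(1.8·x + 32) - x = -43  ⇒  (0.8)·x = -75  ⇒  x = -93.7500°C.
In Rankine: -93.7500 × 1.8 + 491.67 = 322.92°R.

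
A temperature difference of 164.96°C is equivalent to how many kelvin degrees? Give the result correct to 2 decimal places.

164.96 K

Celsius and kelvin degrees are the same size, so the interval is unchanged: 164.96.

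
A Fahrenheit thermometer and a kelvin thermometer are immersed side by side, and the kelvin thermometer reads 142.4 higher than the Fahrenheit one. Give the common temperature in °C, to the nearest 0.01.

Let x be the Fahrenheit reading; then the kelvin reading is 5/9·x + 255.372.
(5/9·x + 255.372) - x = 142.4  ⇒  (-4/9)·x = -112.972  ⇒  x = 254.1875°F.
In Celsius: (254.1875 - 32) × 5/9 = 123.44°C.

123.44°C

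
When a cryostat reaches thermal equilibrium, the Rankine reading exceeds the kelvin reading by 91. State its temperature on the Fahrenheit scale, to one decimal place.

Let x be the Rankine reading; then the kelvin reading is 5/9·x.
(5/9·x) - x = -91  ⇒  (-4/9)·x = -91  ⇒  x = 204.7500°R.
In Celsius: (204.75 - 491.67) × 5/9 = -159.4000°C.
In Fahrenheit: -159.4000 × 1.8 + 32 = -254.9°F.

-254.9°F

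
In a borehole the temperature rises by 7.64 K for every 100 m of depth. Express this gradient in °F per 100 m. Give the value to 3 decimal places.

13.752 °F/100 m

Since only a temperature interval is involved, the additive offset between the scales drops out.
A change of 1 K is a change of 1.8°F, so 7.64 × 1.8 = 13.752.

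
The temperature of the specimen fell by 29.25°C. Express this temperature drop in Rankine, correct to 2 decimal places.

For a temperature interval the offset drops out; only the factor 1.8 applies.
29.25 × 1.8 = 52.65.

52.65°R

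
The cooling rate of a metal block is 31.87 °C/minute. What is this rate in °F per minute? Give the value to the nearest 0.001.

57.366 °F/minute

The quantity depends on a temperature interval, so only the ratio of degree sizes applies; the offset between the scales is irrelevant.
A change of 1°C is a change of 1.8°F, so 31.87 × 1.8 = 57.366.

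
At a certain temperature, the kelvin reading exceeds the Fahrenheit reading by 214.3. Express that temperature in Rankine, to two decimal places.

552.08°R

Let x be the Fahrenheit reading; then the kelvin reading is 5/9·x + 255.372.
(5/9·x + 255.372) - x = 214.3  ⇒  (-4/9)·x = -41.0722  ⇒  x = 92.4125°F.
In Celsius: (92.4125 - 32) × 5/9 = 33.5625°C.
In Rankine: 33.5625 × 1.8 + 491.67 = 552.08°R.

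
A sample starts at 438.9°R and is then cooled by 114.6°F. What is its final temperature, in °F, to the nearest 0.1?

-135.4°F

Initial temperature in Celsius: (438.9 - 491.67) × 5/9 = -29.3167°C.
The 114.6°F change is an interval, so only the factor 5/9 applies: -114.6 × 5/9 = -63.6667°C.
Final Celsius temperature: -29.3167 - 63.6667 = -92.9833°C.
In Fahrenheit: -92.9833 × 1.8 + 32 = -135.4°F.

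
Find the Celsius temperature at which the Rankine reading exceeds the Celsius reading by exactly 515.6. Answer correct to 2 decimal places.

Let C be the Celsius reading. The Rankine reading is R = 1.8·C + 491.67.
Require R - C = 515.6: (0.8)·C + 491.67 = 515.6.
C = (515.6 - 491.67) / (0.8) = 29.91.

29.91°C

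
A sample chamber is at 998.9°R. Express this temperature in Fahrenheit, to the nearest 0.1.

In Celsius: (998.9 - 491.67) × 5/9 = 281.7944°C.
In Fahrenheit: 281.7944 × 1.8 + 32 = 539.2°F.

539.2°F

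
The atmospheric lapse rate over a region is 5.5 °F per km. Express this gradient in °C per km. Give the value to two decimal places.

Since only a temperature interval is involved, the additive offset between the scales drops out.
A change of 1°F is a change of 5/9°C, so 5.5 × 5/9 = 3.06.

3.06 °C/km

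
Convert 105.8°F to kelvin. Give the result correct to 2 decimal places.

314.15 K

In Celsius: (105.8 - 32) × 5/9 = 41.0000°C.
In kelvin: 41.0000 + 273.15 = 314.15 K.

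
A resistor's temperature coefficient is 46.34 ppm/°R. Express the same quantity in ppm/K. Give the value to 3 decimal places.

Since only a temperature interval is involved, the additive offset between the scales drops out.
A change of 1 K is a change of 1.8°R, so per K the value is 46.34 × 1.8 = 83.412.

83.412 ppm/K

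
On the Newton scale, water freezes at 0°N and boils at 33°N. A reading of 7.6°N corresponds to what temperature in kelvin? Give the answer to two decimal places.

Linear interpolation between the fixed points: C = (7.6 - 0) × 100 / (33 - 0) = 23.0303°C.
Then 23.0303 + 273.15 = 296.18 K.

296.18 K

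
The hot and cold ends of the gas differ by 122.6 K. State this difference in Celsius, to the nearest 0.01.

Kelvin and Celsius degrees are the same size, so the interval is unchanged: 122.60.

122.60°C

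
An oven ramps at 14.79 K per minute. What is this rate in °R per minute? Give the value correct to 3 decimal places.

26.622 °R/minute

Since only a temperature interval is involved, the additive offset between the scales drops out.
A change of 1 K is a change of 1.8°R, so 14.79 × 1.8 = 26.622.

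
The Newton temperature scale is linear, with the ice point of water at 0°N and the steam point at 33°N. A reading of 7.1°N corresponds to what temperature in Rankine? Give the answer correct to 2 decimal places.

530.40°R

Linear interpolation between the fixed points: C = (7.1 - 0) × 100 / (33 - 0) = 21.5152°C.
Then 21.5152 × 1.8 + 491.67 = 530.40°R.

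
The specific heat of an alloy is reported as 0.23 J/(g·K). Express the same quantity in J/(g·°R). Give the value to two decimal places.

0.13 J/(g·°R)

The quantity depends on a temperature interval, so only the ratio of degree sizes applies; the offset between the scales is irrelevant.
A change of 1°R is a change of 5/9 K, so per °R the value is 0.23 × 5/9 = 0.13.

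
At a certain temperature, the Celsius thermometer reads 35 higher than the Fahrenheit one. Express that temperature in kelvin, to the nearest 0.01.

189.40 K

Let x be the Fahrenheit reading; then the Celsius reading is 5/9·x - 17.7778.
(5/9·x - 17.7778) - x = 35  ⇒  (-4/9)·x = 52.7778  ⇒  x = -118.7500°F.
In Celsius: (-118.75 - 32) × 5/9 = -83.7500°C.
In kelvin: -83.7500 + 273.15 = 189.40 K.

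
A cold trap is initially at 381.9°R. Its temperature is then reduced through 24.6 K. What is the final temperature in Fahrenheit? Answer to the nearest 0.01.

Initial temperature in Celsius: (381.9 - 491.67) × 5/9 = -60.9833°C.
The 24.6 K change is an interval; Kelvin and Celsius degrees are the same size, so ΔC = -24.6°C.
Final Celsius temperature: -60.9833 - 24.6000 = -85.5833°C.
In Fahrenheit: -85.5833 × 1.8 + 32 = -122.05°F.

-122.05°F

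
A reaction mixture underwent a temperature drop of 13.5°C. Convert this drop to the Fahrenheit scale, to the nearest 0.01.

For a temperature interval the offset drops out; only the factor 1.8 applies.
13.5 × 1.8 = 24.30.

24.30°F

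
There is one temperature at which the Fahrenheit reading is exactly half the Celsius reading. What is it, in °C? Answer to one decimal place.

-24.6°C

Let C be the Celsius reading. The Fahrenheit reading is F = 1.8·C + 32.
Require F = 0.5·C: 1.8·C + 32 = 0.5·C.
(1.3)·C = -32  ⇒  C = -24.6.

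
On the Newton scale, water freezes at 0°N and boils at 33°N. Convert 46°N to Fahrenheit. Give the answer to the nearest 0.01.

282.91°F

Linear interpolation between the fixed points: C = (46 - 0) × 100 / (33 - 0) = 139.3939°C.
Then 139.3939 × 1.8 + 32 = 282.91°F.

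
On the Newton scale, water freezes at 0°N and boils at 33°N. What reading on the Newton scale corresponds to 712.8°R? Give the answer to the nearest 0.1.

40.5°N

First in Celsius: (712.8 - 491.67) × 5/9 = 122.8500°C.
Linearly onto the Newton scale: 0 + (122.8500 / 100) × (33 - 0) = 40.5°N.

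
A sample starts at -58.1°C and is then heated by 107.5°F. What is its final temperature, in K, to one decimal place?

The 107.5°F change is an interval, so only the factor 5/9 applies: +107.5 × 5/9 = +59.7222°C.
Final Celsius temperature: -58.1000 + 59.7222 = 1.6222°C.
In kelvin: 1.6222 + 273.15 = 274.8 K.

274.8 K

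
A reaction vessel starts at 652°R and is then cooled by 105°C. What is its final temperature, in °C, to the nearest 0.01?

Initial temperature in Celsius: (652 - 491.67) × 5/9 = 89.0722°C.
Final Celsius temperature: 89.0722 - 105.0000 = -15.9278°C.

-15.93°C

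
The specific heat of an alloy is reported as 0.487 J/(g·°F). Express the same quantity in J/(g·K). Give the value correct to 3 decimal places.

0.877 J/(g·K)

Since only a temperature interval is involved, the additive offset between the scales drops out.
A change of 1 K is a change of 1.8°F, so per K the value is 0.487 × 1.8 = 0.877.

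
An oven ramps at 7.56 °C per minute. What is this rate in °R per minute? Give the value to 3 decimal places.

13.608 °R/minute

Since only a temperature interval is involved, the additive offset between the scales drops out.
A change of 1°C is a change of 1.8°R, so 7.56 × 1.8 = 13.608.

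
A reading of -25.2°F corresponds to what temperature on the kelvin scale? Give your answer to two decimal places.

241.37 K

In Celsius: (-25.2 - 32) × 5/9 = -31.7778°C.
In kelvin: -31.7778 + 273.15 = 241.37 K.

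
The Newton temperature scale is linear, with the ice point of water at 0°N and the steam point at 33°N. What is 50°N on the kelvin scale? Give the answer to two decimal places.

424.67 K

Linear interpolation between the fixed points: C = (50 - 0) × 100 / (33 - 0) = 151.5152°C.
Then 151.5152 + 273.15 = 424.67 K.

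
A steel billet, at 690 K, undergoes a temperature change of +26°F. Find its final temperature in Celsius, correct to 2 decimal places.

431.29°C

Initial temperature in Celsius: 690 - 273.15 = 416.8500°C.
The 26°F change is an interval, so only the factor 5/9 applies: +26 × 5/9 = +14.4444°C.
Final Celsius temperature: 416.8500 + 14.4444 = 431.2944°C.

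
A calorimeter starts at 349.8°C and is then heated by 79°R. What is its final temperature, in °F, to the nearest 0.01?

740.64°F

The 79°R change is an interval, so only the factor 5/9 applies: +79 × 5/9 = +43.8889°C.
Final Celsius temperature: 349.8000 + 43.8889 = 393.6889°C.
In Fahrenheit: 393.6889 × 1.8 + 32 = 740.64°F.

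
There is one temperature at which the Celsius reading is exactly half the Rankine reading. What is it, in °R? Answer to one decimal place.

4916.7°R

Let R be the Rankine reading. The Celsius reading is C = 5/9·R - 273.15.
Require C = 0.5·R: 5/9·R - 273.15 = 0.5·R.
(1/18)·R = 273.15  ⇒  R = 4916.7.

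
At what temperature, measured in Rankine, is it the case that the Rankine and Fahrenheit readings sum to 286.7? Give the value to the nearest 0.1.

Let R be the Rankine reading. The Fahrenheit reading is F = 1·R - 459.67.
Require R + F = 286.7: (2)·R - 459.67 = 286.7.
R = (286.7 + 459.67) / (2) = 373.2.

373.2°R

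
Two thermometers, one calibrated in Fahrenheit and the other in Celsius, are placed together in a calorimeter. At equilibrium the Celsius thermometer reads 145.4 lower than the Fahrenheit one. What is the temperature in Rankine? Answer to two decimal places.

Let x be the Fahrenheit reading; then the Celsius reading is 5/9·x - 17.7778.
(5/9·x - 17.7778) - x = -145.4  ⇒  (-4/9)·x = -127.622  ⇒  x = 287.1500°F.
In Celsius: (287.15 - 32) × 5/9 = 141.7500°C.
In Rankine: 141.7500 × 1.8 + 491.67 = 746.82°R.

746.82°R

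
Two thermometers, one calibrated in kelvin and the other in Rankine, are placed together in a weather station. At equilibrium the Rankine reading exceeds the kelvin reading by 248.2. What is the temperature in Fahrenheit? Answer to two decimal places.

98.78°F

Let x be the kelvin reading; then the Rankine reading is 1.8·x.
(1.8·x) - x = 248.2  ⇒  (0.8)·x = 248.2  ⇒  x = 310.2500 K.
In Celsius: 310.25 - 273.15 = 37.1000°C.
In Fahrenheit: 37.1000 × 1.8 + 32 = 98.78°F.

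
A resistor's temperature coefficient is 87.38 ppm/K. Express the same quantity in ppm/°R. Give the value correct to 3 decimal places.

Since only a temperature interval is involved, the additive offset between the scales drops out.
A change of 1°R is a change of 5/9 K, so per °R the value is 87.38 × 5/9 = 48.544.

48.544 ppm/°R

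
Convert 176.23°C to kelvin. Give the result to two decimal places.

In kelvin: 176.2300 + 273.15 = 449.38 K.

449.38 K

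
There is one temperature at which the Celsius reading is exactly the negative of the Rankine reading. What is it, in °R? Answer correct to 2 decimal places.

Let R be the Rankine reading. The Celsius reading is C = 5/9·R - 273.15.
Require C = -1·R: 5/9·R - 273.15 = -1·R.
(14/9)·R = 273.15  ⇒  R = 175.60.

175.60°R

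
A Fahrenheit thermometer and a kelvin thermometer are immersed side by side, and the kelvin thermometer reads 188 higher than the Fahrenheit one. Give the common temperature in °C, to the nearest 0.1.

66.4°C

Let x be the Fahrenheit reading; then the kelvin reading is 5/9·x + 255.372.
(5/9·x + 255.372) - x = 188  ⇒  (-4/9)·x = -67.3722  ⇒  x = 151.5875°F.
In Celsius: (151.5875 - 32) × 5/9 = 66.4°C.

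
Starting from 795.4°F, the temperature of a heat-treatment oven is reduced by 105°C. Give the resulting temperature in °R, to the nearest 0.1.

Initial temperature in Celsius: (795.4 - 32) × 5/9 = 424.1111°C.
Final Celsius temperature: 424.1111 - 105.0000 = 319.1111°C.
In Rankine: 319.1111 × 1.8 + 491.67 = 1066.1°R.

1066.1°R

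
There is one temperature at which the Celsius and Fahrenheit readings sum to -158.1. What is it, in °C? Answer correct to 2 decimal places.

Let C be the Celsius reading. The Fahrenheit reading is F = 1.8·C + 32.
Require C + F = -158.1: (2.8)·C + 32 = -158.1.
C = (-158.1 - 32) / (2.8) = -67.89.

-67.89°C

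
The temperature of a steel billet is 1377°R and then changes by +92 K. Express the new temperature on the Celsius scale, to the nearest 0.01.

Initial temperature in Celsius: (1377 - 491.67) × 5/9 = 491.8500°C.
The 92 K change is an interval; Kelvin and Celsius degrees are the same size, so ΔC = +92°C.
Final Celsius temperature: 491.8500 + 92.0000 = 583.8500°C.

583.85°C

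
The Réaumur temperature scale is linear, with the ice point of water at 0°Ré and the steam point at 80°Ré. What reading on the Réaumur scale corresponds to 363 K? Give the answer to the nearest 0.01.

71.88°Ré

First in Celsius: 363 - 273.15 = 89.8500°C.
Linearly onto the Réaumur scale: 0 + (89.8500 / 100) × (80 - 0) = 71.88°Ré.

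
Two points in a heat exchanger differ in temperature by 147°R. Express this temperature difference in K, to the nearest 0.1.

81.7 K

For a temperature interval the offset drops out; only the factor 5/9 applies.
147 × 5/9 = 81.7.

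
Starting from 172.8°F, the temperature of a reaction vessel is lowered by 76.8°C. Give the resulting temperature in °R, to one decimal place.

Initial temperature in Celsius: (172.8 - 32) × 5/9 = 78.2222°C.
Final Celsius temperature: 78.2222 - 76.8000 = 1.4222°C.
In Rankine: 1.4222 × 1.8 + 491.67 = 494.2°R.

494.2°R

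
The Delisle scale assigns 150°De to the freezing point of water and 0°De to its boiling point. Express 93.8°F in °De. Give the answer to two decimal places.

First in Celsius: (93.8 - 32) × 5/9 = 34.3333°C.
Linearly onto the Delisle scale: 150 + (34.3333 / 100) × (0 - 150) = 98.50°De.

98.50°De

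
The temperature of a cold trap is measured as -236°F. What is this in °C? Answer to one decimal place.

-148.9°C

In Celsius: (-236 - 32) × 5/9 = -148.8889°C.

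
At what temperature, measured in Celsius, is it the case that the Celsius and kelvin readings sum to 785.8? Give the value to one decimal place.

Let C be the Celsius reading. The kelvin reading is K = 1·C + 273.15.
Require C + K = 785.8: (2)·C + 273.15 = 785.8.
C = (785.8 - 273.15) / (2) = 256.3.

256.3°C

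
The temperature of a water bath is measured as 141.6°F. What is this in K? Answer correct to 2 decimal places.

334.04 K

In Celsius: (141.6 - 32) × 5/9 = 60.8889°C.
In kelvin: 60.8889 + 273.15 = 334.04 K.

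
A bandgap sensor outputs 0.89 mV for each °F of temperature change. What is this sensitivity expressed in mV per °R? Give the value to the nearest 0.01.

0.89 mV per °R

Since only a temperature interval is involved, the additive offset between the scales drops out.
A change of 1°R is a change of 1°F, so per °R the value is 0.89 × 1 = 0.89.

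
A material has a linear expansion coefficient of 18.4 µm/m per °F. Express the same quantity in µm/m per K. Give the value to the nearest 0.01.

33.12 µm/m per K

The quantity depends on a temperature interval, so only the ratio of degree sizes applies; the offset between the scales is irrelevant.
A change of 1 K is a change of 1.8°F, so per K the value is 18.4 × 1.8 = 33.12.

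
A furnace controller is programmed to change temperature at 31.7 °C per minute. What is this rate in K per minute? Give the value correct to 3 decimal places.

31.700 K/minute

Since only a temperature interval is involved, the additive offset between the scales drops out.
A change of 1°C is a change of 1 K, so 31.7 × 1 = 31.700.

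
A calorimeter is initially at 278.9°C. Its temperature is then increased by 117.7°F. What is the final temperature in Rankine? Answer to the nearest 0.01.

The 117.7°F change is an interval, so only the factor 5/9 applies: +117.7 × 5/9 = +65.3889°C.
Final Celsius temperature: 278.9000 + 65.3889 = 344.2889°C.
In Rankine: 344.2889 × 1.8 + 491.67 = 1111.39°R.

1111.39°R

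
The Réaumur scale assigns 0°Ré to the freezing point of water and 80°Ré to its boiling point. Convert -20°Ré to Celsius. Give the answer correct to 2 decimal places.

Linear interpolation between the fixed points: C = (-20 - 0) × 100 / (80 - 0) = -25.0000°C.

-25.00°C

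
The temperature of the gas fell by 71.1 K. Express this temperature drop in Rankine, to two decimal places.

127.98°R

For a temperature interval the offset drops out; only the factor 1.8 applies.
71.1 × 1.8 = 127.98.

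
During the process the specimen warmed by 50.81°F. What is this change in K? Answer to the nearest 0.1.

An interval of 1°F corresponds to 5/9 K.
50.81 × 5/9 = 28.2.

28.2 K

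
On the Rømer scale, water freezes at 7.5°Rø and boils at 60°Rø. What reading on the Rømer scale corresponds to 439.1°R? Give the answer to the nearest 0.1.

-7.8°Rø

First in Celsius: (439.1 - 491.67) × 5/9 = -29.2056°C.
Linearly onto the Rømer scale: 7.5 + (-29.2056 / 100) × (60 - 7.5) = -7.8°Rø.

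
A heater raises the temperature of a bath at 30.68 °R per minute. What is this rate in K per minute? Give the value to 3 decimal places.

17.044 K/minute

The quantity depends on a temperature interval, so only the ratio of degree sizes applies; the offset between the scales is irrelevant.
A change of 1°R is a change of 5/9 K, so 30.68 × 5/9 = 17.044.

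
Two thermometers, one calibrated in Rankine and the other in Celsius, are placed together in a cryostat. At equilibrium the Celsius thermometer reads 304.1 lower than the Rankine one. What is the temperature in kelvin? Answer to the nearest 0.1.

Let x be the Rankine reading; then the Celsius reading is 5/9·x - 273.15.
(5/9·x - 273.15) - x = -304.1  ⇒  (-4/9)·x = -30.95  ⇒  x = 69.6375°R.
In Celsius: (69.6375 - 491.67) × 5/9 = -234.4625°C.
In kelvin: -234.4625 + 273.15 = 38.7 K.

38.7 K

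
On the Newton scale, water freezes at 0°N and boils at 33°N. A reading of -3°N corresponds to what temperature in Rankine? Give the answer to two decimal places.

Linear interpolation between the fixed points: C = (-3 - 0) × 100 / (33 - 0) = -9.0909°C.
Then -9.0909 × 1.8 + 491.67 = 475.31°R.

475.31°R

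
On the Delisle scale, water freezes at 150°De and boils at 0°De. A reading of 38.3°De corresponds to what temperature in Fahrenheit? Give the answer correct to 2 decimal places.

166.04°F

Linear interpolation between the fixed points: C = (38.3 - 150) × 100 / (0 - 150) = 74.4667°C.
Then 74.4667 × 1.8 + 32 = 166.04°F.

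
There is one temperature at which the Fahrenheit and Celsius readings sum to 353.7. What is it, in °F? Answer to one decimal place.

Let F be the Fahrenheit reading. The Celsius reading is C = 5/9·F - 17.7778.
Require F + C = 353.7: (14/9)·F - 17.7778 = 353.7.
F = (353.7 + 17.7778) / (14/9) = 238.8.

238.8°F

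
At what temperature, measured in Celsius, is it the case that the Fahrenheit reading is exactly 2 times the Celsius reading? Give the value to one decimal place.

160.0°C

Let C be the Celsius reading. The Fahrenheit reading is F = 1.8·C + 32.
Require F = 2·C: 1.8·C + 32 = 2·C.
(-0.2)·C = -32  ⇒  C = 160.0.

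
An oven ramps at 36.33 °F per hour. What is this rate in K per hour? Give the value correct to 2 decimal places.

20.18 K/hour

The quantity depends on a temperature interval, so only the ratio of degree sizes applies; the offset between the scales is irrelevant.
A change of 1°F is a change of 5/9 K, so 36.33 × 5/9 = 20.18.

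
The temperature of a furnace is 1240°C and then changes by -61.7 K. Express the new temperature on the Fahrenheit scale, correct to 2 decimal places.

2152.94°F

The 61.7 K change is an interval; Kelvin and Celsius degrees are the same size, so ΔC = -61.7°C.
Final Celsius temperature: 1240.0000 - 61.7000 = 1178.3000°C.
In Fahrenheit: 1178.3000 × 1.8 + 32 = 2152.94°F.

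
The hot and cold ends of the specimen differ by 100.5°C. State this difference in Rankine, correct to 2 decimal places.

An interval of 1°C corresponds to 1.8°R.
100.5 × 1.8 = 180.90.

180.90°R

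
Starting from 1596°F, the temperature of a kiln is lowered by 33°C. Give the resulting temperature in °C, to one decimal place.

Initial temperature in Celsius: (1596 - 32) × 5/9 = 868.8889°C.
Final Celsius temperature: 868.8889 - 33.0000 = 835.8889°C.

835.9°C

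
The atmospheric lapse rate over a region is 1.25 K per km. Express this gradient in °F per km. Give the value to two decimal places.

The quantity depends on a temperature interval, so only the ratio of degree sizes applies; the offset between the scales is irrelevant.
A change of 1 K is a change of 1.8°F, so 1.25 × 1.8 = 2.25.

2.25 °F/km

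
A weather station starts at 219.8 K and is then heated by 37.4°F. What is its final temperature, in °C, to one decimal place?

Initial temperature in Celsius: 219.8 - 273.15 = -53.3500°C.
The 37.4°F change is an interval, so only the factor 5/9 applies: +37.4 × 5/9 = +20.7778°C.
Final Celsius temperature: -53.3500 + 20.7778 = -32.5722°C.

-32.6°C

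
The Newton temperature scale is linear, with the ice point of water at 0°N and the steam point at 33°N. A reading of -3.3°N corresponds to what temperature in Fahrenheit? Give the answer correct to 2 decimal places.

Linear interpolation between the fixed points: C = (-3.3 - 0) × 100 / (33 - 0) = -10.0000°C.
Then -10.0000 × 1.8 + 32 = 14.00°F.

14.00°F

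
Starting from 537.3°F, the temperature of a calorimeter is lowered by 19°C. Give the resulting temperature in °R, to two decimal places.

962.77°R

Initial temperature in Celsius: (537.3 - 32) × 5/9 = 280.7222°C.
Final Celsius temperature: 280.7222 - 19.0000 = 261.7222°C.
In Rankine: 261.7222 × 1.8 + 491.67 = 962.77°R.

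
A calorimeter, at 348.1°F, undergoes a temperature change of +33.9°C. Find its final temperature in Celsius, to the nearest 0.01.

Initial temperature in Celsius: (348.1 - 32) × 5/9 = 175.6111°C.
Final Celsius temperature: 175.6111 + 33.9000 = 209.5111°C.

209.51°C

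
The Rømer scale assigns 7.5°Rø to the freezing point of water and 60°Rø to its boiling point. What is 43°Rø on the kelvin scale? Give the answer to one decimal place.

Linear interpolation between the fixed points: C = (43 - 7.5) × 100 / (60 - 7.5) = 67.6190°C.
Then 67.6190 + 273.15 = 340.8 K.

340.8 K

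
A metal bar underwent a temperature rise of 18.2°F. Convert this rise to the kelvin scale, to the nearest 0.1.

An interval of 1°F corresponds to 5/9 K.
18.2 × 5/9 = 10.1.

10.1 K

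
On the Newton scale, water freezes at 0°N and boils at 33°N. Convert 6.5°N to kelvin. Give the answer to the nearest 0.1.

292.8 K

Linear interpolation between the fixed points: C = (6.5 - 0) × 100 / (33 - 0) = 19.6970°C.
Then 19.6970 + 273.15 = 292.8 K.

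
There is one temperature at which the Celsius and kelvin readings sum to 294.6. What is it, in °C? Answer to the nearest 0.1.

10.7°C

Let C be the Celsius reading. The kelvin reading is K = 1·C + 273.15.
Require C + K = 294.6: (2)·C + 273.15 = 294.6.
C = (294.6 - 273.15) / (2) = 10.7.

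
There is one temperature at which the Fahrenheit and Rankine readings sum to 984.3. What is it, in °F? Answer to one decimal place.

262.3°F

Let F be the Fahrenheit reading. The Rankine reading is R = 1·F + 459.67.
Require F + R = 984.3: (2)·F + 459.67 = 984.3.
F = (984.3 - 459.67) / (2) = 262.3.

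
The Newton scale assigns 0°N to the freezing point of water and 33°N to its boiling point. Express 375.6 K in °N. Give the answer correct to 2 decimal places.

First in Celsius: 375.6 - 273.15 = 102.4500°C.
Linearly onto the Newton scale: 0 + (102.4500 / 100) × (33 - 0) = 33.81°N.

33.81°N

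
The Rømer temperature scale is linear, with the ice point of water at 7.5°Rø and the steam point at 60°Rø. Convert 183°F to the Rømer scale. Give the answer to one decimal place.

51.5°Rø

First in Celsius: (183 - 32) × 5/9 = 83.8889°C.
Linearly onto the Rømer scale: 7.5 + (83.8889 / 100) × (60 - 7.5) = 51.5°Rø.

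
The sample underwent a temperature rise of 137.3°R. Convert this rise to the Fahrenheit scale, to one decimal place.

Rankine and Fahrenheit degrees are the same size, so the interval is unchanged: 137.3.

137.3°F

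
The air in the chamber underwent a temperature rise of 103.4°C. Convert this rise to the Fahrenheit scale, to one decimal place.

186.1°F

Only the scale ratio 1.8 matters for a change in temperature.
103.4 × 1.8 = 186.1.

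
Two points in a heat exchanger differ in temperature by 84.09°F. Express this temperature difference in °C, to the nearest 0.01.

An interval of 1°F corresponds to 5/9°C.
84.09 × 5/9 = 46.72.

46.72°C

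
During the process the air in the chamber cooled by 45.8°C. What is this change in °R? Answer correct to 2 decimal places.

82.44°R

Only the scale ratio 1.8 matters for a change in temperature.
45.8 × 1.8 = 82.44.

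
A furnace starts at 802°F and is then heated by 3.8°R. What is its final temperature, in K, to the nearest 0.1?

703.0 K

Initial temperature in Celsius: (802 - 32) × 5/9 = 427.7778°C.
The 3.8°R change is an interval, so only the factor 5/9 applies: +3.8 × 5/9 = +2.1111°C.
Final Celsius temperature: 427.7778 + 2.1111 = 429.8889°C.
In kelvin: 429.8889 + 273.15 = 703.0 K.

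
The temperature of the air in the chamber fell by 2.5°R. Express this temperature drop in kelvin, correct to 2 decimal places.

Only the scale ratio 5/9 matters for a change in temperature.
2.5 × 5/9 = 1.39.

1.39 K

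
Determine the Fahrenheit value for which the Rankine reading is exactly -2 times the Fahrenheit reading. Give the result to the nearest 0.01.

Let F be the Fahrenheit reading. The Rankine reading is R = 1·F + 459.67.
Require R = -2·F: 1·F + 459.67 = -2·F.
(3)·F = -459.67  ⇒  F = -153.22.

-153.22°F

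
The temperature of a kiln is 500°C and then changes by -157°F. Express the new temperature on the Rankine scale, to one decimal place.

1234.7°R

The 157°F change is an interval, so only the factor 5/9 applies: -157 × 5/9 = -87.2222°C.
Final Celsius temperature: 500.0000 - 87.2222 = 412.7778°C.
In Rankine: 412.7778 × 1.8 + 491.67 = 1234.7°R.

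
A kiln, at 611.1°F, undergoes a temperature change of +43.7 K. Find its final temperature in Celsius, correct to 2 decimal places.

365.42°C

Initial temperature in Celsius: (611.1 - 32) × 5/9 = 321.7222°C.
The 43.7 K change is an interval; Kelvin and Celsius degrees are the same size, so ΔC = +43.7°C.
Final Celsius temperature: 321.7222 + 43.7000 = 365.4222°C.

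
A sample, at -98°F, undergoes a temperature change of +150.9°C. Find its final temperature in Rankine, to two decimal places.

Initial temperature in Celsius: (-98 - 32) × 5/9 = -72.2222°C.
Final Celsius temperature: -72.2222 + 150.9000 = 78.6778°C.
In Rankine: 78.6778 × 1.8 + 491.67 = 633.29°R.

633.29°R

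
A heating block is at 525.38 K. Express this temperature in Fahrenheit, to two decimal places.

486.01°F

In Celsius: 525.38 - 273.15 = 252.2300°C.
In Fahrenheit: 252.2300 × 1.8 + 32 = 486.01°F.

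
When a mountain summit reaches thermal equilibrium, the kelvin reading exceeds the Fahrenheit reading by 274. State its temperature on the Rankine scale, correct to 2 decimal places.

Let x be the Fahrenheit reading; then the kelvin reading is 5/9·x + 255.372.
(5/9·x + 255.372) - x = 274  ⇒  (-4/9)·x = 18.6278  ⇒  x = -41.9125°F.
In Celsius: (-41.9125 - 32) × 5/9 = -41.0625°C.
In Rankine: -41.0625 × 1.8 + 491.67 = 417.76°R.

417.76°R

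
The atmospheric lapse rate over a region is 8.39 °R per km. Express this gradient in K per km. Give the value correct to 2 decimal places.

4.66 K/km

Since only a temperature interval is involved, the additive offset between the scales drops out.
A change of 1°R is a change of 5/9 K, so 8.39 × 5/9 = 4.66.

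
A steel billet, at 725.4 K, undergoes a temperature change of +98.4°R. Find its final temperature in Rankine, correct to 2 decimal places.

Initial temperature in Celsius: 725.4 - 273.15 = 452.2500°C.
The 98.4°R change is an interval, so only the factor 5/9 applies: +98.4 × 5/9 = +54.6667°C.
Final Celsius temperature: 452.2500 + 54.6667 = 506.9167°C.
In Rankine: 506.9167 × 1.8 + 491.67 = 1404.12°R.

1404.12°R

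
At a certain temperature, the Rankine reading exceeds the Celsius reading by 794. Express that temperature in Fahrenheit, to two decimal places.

Let x be the Celsius reading; then the Rankine reading is 1.8·x + 491.67.
(1.8·x + 491.67) - x = 794  ⇒  (0.8)·x = 302.33  ⇒  x = 377.9125°C.
In Fahrenheit: 377.9125 × 1.8 + 32 = 712.24°F.

712.24°F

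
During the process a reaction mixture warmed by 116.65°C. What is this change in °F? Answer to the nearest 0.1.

210.0°F

An interval of 1°C corresponds to 1.8°F.
116.65 × 1.8 = 210.0.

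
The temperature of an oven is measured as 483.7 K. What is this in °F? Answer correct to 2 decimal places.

410.99°F

In Celsius: 483.7 - 273.15 = 210.5500°C.
In Fahrenheit: 210.5500 × 1.8 + 32 = 410.99°F.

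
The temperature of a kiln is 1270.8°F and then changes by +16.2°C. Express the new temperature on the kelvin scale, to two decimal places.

977.57 K

Initial temperature in Celsius: (1270.8 - 32) × 5/9 = 688.2222°C.
Final Celsius temperature: 688.2222 + 16.2000 = 704.4222°C.
In kelvin: 704.4222 + 273.15 = 977.57 K.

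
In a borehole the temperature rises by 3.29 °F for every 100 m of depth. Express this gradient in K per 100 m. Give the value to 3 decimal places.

Since only a temperature interval is involved, the additive offset between the scales drops out.
A change of 1°F is a change of 5/9 K, so 3.29 × 5/9 = 1.828.

1.828 K/100 m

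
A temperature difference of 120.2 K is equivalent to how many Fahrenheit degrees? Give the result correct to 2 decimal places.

216.36°F

Only the scale ratio 1.8 matters for a change in temperature.
120.2 × 1.8 = 216.36.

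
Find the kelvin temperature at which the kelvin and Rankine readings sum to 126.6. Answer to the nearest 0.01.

45.21 K

Let K be the kelvin reading. The Rankine reading is R = 1.8·K.
Require K + R = 126.6: (2.8)·K = 126.6.
K = (126.6) / (2.8) = 45.21.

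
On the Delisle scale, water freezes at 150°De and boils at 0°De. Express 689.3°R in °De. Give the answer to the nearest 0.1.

First in Celsius: (689.3 - 491.67) × 5/9 = 109.7944°C.
Linearly onto the Delisle scale: 150 + (109.7944 / 100) × (0 - 150) = -14.7°De.

-14.7°De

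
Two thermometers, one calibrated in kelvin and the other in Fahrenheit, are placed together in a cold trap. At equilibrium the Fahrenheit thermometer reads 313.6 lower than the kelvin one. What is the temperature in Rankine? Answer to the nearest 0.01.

328.66°R

Let x be the kelvin reading; then the Fahrenheit reading is 1.8·x - 459.67.
(1.8·x - 459.67) - x = -313.6  ⇒  (0.8)·x = 146.07  ⇒  x = 182.5875 K.
In Celsius: 182.5875 - 273.15 = -90.5625°C.
In Rankine: -90.5625 × 1.8 + 491.67 = 328.66°R.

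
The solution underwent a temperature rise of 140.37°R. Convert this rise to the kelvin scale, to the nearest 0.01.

Only the scale ratio 5/9 matters for a change in temperature.
140.37 × 5/9 = 77.98.

77.98 K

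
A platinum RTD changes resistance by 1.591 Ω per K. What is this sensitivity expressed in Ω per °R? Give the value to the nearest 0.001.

Since only a temperature interval is involved, the additive offset between the scales drops out.
A change of 1°R is a change of 5/9 K, so per °R the value is 1.591 × 5/9 = 0.884.

0.884 Ω per °R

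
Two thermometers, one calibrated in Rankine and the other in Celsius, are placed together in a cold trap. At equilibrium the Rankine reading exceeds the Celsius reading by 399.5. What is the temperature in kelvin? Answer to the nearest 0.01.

157.94 K

Let x be the Rankine reading; then the Celsius reading is 5/9·x - 273.15.
(5/9·x - 273.15) - x = -399.5  ⇒  (-4/9)·x = -126.35  ⇒  x = 284.2875°R.
In Celsius: (284.2875 - 491.67) × 5/9 = -115.2125°C.
In kelvin: -115.2125 + 273.15 = 157.94 K.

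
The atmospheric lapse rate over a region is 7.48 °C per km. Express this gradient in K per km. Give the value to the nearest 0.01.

The quantity depends on a temperature interval, so only the ratio of degree sizes applies; the offset between the scales is irrelevant.
A change of 1°C is a change of 1 K, so 7.48 × 1 = 7.48.

7.48 K/km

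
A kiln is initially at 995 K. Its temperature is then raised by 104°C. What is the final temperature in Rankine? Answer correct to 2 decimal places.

1978.20°R

Initial temperature in Celsius: 995 - 273.15 = 721.8500°C.
Final Celsius temperature: 721.8500 + 104.0000 = 825.8500°C.
In Rankine: 825.8500 × 1.8 + 491.67 = 1978.20°R.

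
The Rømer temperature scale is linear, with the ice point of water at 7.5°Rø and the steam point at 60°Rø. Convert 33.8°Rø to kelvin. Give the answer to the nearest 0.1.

Linear interpolation between the fixed points: C = (33.8 - 7.5) × 100 / (60 - 7.5) = 50.0952°C.
Then 50.0952 + 273.15 = 323.2 K.

323.2 K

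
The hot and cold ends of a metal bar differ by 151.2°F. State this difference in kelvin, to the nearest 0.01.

Only the scale ratio 5/9 matters for a change in temperature.
151.2 × 5/9 = 84.00.

84.00 K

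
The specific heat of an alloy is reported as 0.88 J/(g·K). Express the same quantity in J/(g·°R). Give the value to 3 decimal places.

Since only a temperature interval is involved, the additive offset between the scales drops out.
A change of 1°R is a change of 5/9 K, so per °R the value is 0.88 × 5/9 = 0.489.

0.489 J/(g·°R)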